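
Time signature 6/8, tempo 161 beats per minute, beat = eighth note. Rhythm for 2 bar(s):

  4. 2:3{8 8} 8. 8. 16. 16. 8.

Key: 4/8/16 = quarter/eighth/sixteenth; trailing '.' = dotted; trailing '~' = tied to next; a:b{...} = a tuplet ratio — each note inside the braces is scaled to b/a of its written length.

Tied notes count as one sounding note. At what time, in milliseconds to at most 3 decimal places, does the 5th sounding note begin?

1. 0.0ms @ 0 + 1118.012ms (3)
2. 1118.012ms @ 3 + 559.006ms (3/2)
3. 1677.019ms @ 9/2 + 559.006ms (3/2)
4. 2236.025ms @ 6 + 559.006ms (3/2)
5. 2795.031ms @ 15/2 + 559.006ms (3/2)
6. 3354.037ms @ 9 + 279.503ms (3/4)
7. 3633.54ms @ 39/4 + 279.503ms (3/4)
8. 3913.043ms @ 21/2 + 559.006ms (3/2)

note 5 onset = 15/2b = 2795.031ms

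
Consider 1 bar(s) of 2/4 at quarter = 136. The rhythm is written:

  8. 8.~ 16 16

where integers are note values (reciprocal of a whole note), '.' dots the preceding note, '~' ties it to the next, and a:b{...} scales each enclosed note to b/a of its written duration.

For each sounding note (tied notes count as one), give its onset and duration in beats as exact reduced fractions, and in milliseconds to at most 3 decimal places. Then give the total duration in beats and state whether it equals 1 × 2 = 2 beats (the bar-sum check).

1) 0.0ms=0b +330.882ms=3/4b
2) 330.882ms=3/4b +441.176ms=1b
3) 772.059ms=7/4b +110.294ms=1/4b
Σ=2b of 2 (136bpm 2/4) — PASS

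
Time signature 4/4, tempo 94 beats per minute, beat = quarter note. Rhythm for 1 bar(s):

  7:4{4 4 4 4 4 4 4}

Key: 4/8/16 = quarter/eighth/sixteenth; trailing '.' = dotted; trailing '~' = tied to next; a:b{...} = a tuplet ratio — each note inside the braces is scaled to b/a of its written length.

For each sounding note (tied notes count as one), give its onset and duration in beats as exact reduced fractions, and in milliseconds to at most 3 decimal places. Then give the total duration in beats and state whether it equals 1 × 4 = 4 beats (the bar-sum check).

1) 0.0ms=0b +364.742ms=4/7b
2) 364.742ms=4/7b +364.742ms=4/7b
3) 729.483ms=8/7b +364.742ms=4/7b
4) 1094.225ms=12/7b +364.742ms=4/7b
5) 1458.967ms=16/7b +364.742ms=4/7b
6) 1823.708ms=20/7b +364.742ms=4/7b
7) 2188.45ms=24/7b +364.742ms=4/7b
Σ=4b of 4 (94bpm 4/4) — PASS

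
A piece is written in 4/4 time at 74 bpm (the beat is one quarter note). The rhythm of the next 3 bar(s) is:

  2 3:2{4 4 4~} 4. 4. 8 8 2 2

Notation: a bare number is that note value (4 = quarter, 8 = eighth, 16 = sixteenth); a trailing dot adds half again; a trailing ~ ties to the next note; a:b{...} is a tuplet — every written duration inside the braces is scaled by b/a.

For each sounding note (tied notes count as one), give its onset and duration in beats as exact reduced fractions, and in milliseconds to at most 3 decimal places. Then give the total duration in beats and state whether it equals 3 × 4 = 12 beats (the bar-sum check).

1) 0.0ms=0b +1621.622ms=2b
2) 1621.622ms=2b +540.541ms=2/3b
3) 2162.162ms=8/3b +540.541ms=2/3b
4) 2702.703ms=10/3b +1756.757ms=13/6b
5) 4459.459ms=11/2b +1216.216ms=3/2b
6) 5675.676ms=7b +405.405ms=1/2b
7) 6081.081ms=15/2b +405.405ms=1/2b
8) 6486.486ms=8b +1621.622ms=2b
9) 8108.108ms=10b +1621.622ms=2b
Σ=12b of 12 (74bpm 4/4) — PASS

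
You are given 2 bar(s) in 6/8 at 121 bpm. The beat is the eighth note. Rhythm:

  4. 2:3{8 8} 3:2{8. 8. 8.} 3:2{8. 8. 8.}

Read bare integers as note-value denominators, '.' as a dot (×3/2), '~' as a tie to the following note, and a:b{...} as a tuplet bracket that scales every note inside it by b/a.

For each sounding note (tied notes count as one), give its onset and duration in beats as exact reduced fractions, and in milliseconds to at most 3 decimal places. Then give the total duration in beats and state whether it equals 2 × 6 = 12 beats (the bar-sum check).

1) 0.0ms=0b +1487.603ms=3b
2) 1487.603ms=3b +743.802ms=3/2b
3) 2231.405ms=9/2b +743.802ms=3/2b
4) 2975.207ms=6b +495.868ms=1b
5) 3471.074ms=7b +495.868ms=1b
6) 3966.942ms=8b +495.868ms=1b
7) 4462.81ms=9b +495.868ms=1b
8) 4958.678ms=10b +495.868ms=1b
9) 5454.545ms=11b +495.868ms=1b
Σ=12b of 12 (121bpm 6/8) — PASS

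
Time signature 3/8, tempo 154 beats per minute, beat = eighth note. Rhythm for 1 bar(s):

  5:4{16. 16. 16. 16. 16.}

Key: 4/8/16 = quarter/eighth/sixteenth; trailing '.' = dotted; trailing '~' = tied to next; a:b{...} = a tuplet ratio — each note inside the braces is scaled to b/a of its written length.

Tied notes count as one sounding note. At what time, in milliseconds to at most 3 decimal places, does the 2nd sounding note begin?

1. 0.0ms @ 0 + 233.766ms (3/5)
2. 233.766ms @ 3/5 + 233.766ms (3/5)
3. 467.532ms @ 6/5 + 233.766ms (3/5)
4. 701.299ms @ 9/5 + 233.766ms (3/5)
5. 935.065ms @ 12/5 + 233.766ms (3/5)

note 2 onset = 3/5b = 233.766ms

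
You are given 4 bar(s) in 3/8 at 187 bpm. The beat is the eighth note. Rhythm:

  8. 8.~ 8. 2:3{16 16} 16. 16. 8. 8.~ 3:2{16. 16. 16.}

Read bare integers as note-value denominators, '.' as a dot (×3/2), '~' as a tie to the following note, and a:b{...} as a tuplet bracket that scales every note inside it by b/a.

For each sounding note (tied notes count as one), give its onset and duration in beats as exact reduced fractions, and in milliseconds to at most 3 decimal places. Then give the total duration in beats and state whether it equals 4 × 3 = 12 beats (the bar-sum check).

1) 0.0ms=0b +481.283ms=3/2b
2) 481.283ms=3/2b +962.567ms=3b
3) 1443.85ms=9/2b +240.642ms=3/4b
4) 1684.492ms=21/4b +240.642ms=3/4b
5) 1925.134ms=6b +240.642ms=3/4b
6) 2165.775ms=27/4b +240.642ms=3/4b
7) 2406.417ms=15/2b +481.283ms=3/2b
8) 2887.701ms=9b +641.711ms=2b
9) 3529.412ms=11b +160.428ms=1/2b
10) 3689.84ms=23/2b +160.428ms=1/2b
Σ=12b of 12 (187bpm 3/8) — PASS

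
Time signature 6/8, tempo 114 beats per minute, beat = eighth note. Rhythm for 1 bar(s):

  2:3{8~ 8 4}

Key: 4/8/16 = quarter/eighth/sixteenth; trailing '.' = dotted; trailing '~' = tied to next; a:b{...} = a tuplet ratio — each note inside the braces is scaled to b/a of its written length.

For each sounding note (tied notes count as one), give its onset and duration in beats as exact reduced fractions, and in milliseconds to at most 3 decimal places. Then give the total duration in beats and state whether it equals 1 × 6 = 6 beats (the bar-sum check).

1) 0.0ms=0b +1578.947ms=3b
2) 1578.947ms=3b +1578.947ms=3b
Σ=6b of 6 (114bpm 6/8) — PASS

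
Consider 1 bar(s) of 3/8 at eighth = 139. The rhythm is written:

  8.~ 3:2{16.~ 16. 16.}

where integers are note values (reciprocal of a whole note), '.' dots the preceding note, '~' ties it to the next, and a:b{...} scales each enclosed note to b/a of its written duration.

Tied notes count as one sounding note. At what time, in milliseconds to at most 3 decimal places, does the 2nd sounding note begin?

note 2 onset = 5/2b = 1079.137ms

1. 0.0ms @ 0 + 1079.137ms (5/2)
2. 1079.137ms @ 5/2 + 215.827ms (1/2)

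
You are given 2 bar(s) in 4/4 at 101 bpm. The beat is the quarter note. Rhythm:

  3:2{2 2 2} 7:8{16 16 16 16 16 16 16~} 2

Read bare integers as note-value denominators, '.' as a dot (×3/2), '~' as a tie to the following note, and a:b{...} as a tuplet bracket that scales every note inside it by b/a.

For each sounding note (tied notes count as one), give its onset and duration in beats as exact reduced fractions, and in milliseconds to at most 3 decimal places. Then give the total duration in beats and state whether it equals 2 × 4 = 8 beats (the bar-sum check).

1) 0.0ms=0b +792.079ms=4/3b
2) 792.079ms=4/3b +792.079ms=4/3b
3) 1584.158ms=8/3b +792.079ms=4/3b
4) 2376.238ms=4b +169.731ms=2/7b
5) 2545.969ms=30/7b +169.731ms=2/7b
6) 2715.7ms=32/7b +169.731ms=2/7b
7) 2885.431ms=34/7b +169.731ms=2/7b
8) 3055.163ms=36/7b +169.731ms=2/7b
9) 3224.894ms=38/7b +169.731ms=2/7b
10) 3394.625ms=40/7b +1357.85ms=16/7b
Σ=8b of 8 (101bpm 4/4) — PASS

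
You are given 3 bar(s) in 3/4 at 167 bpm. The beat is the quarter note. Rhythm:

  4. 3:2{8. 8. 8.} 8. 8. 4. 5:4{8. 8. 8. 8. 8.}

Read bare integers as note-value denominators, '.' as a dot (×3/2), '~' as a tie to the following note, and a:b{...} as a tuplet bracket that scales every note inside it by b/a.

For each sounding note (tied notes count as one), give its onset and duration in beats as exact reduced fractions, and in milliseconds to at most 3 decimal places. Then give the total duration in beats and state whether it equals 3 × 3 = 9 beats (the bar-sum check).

1) 0.0ms=0b +538.922ms=3/2b
2) 538.922ms=3/2b +179.641ms=1/2b
3) 718.563ms=2b +179.641ms=1/2b
4) 898.204ms=5/2b +179.641ms=1/2b
5) 1077.844ms=3b +269.461ms=3/4b
6) 1347.305ms=15/4b +269.461ms=3/4b
7) 1616.766ms=9/2b +538.922ms=3/2b
8) 2155.689ms=6b +215.569ms=3/5b
9) 2371.257ms=33/5b +215.569ms=3/5b
10) 2586.826ms=36/5b +215.569ms=3/5b
11) 2802.395ms=39/5b +215.569ms=3/5b
12) 3017.964ms=42/5b +215.569ms=3/5b
Σ=9b of 9 (167bpm 3/4) — PASS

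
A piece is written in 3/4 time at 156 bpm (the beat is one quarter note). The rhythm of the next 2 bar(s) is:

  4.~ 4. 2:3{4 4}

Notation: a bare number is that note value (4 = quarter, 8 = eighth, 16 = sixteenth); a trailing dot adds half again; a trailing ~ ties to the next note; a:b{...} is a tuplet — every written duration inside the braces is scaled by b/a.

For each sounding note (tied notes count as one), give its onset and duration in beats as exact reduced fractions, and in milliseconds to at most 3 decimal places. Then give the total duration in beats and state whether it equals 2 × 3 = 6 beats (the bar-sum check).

1) 0.0ms=0b +1153.846ms=3b
2) 1153.846ms=3b +576.923ms=3/2b
3) 1730.769ms=9/2b +576.923ms=3/2b
Σ=6b of 6 (156bpm 3/4) — PASS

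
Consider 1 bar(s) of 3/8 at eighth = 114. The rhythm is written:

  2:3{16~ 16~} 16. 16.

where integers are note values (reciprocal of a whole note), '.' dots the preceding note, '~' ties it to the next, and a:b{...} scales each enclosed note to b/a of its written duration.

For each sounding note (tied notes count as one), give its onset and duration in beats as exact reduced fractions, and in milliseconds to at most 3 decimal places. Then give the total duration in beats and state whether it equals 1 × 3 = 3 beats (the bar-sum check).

1) 0.0ms=0b +1184.211ms=9/4b
2) 1184.211ms=9/4b +394.737ms=3/4b
Σ=3b of 3 (114bpm 3/8) — PASS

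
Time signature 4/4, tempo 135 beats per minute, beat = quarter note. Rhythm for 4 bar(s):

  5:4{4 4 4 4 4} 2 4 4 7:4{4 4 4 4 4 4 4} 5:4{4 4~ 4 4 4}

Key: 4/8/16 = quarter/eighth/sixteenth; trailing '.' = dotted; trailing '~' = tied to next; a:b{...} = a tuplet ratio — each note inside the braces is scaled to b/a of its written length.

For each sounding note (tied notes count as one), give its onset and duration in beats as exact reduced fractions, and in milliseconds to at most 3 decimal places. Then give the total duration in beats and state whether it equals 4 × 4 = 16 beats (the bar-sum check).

1) 0.0ms=0b +355.556ms=4/5b
2) 355.556ms=4/5b +355.556ms=4/5b
3) 711.111ms=8/5b +355.556ms=4/5b
4) 1066.667ms=12/5b +355.556ms=4/5b
5) 1422.222ms=16/5b +355.556ms=4/5b
6) 1777.778ms=4b +888.889ms=2b
7) 2666.667ms=6b +444.444ms=1b
8) 3111.111ms=7b +444.444ms=1b
9) 3555.556ms=8b +253.968ms=4/7b
10) 3809.524ms=60/7b +253.968ms=4/7b
11) 4063.492ms=64/7b +253.968ms=4/7b
12) 4317.46ms=68/7b +253.968ms=4/7b
13) 4571.429ms=72/7b +253.968ms=4/7b
14) 4825.397ms=76/7b +253.968ms=4/7b
15) 5079.365ms=80/7b +253.968ms=4/7b
16) 5333.333ms=12b +355.556ms=4/5b
17) 5688.889ms=64/5b +711.111ms=8/5b
18) 6400.0ms=72/5b +355.556ms=4/5b
19) 6755.556ms=76/5b +355.556ms=4/5b
Σ=16b of 16 (135bpm 4/4) — PASS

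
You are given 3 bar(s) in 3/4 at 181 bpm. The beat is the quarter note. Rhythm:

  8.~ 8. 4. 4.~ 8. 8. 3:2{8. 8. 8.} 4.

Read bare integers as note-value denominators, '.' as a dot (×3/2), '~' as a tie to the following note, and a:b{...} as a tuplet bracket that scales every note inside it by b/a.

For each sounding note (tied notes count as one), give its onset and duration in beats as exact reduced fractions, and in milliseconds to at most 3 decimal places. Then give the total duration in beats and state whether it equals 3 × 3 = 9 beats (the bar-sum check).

1) 0.0ms=0b +497.238ms=3/2b
2) 497.238ms=3/2b +497.238ms=3/2b
3) 994.475ms=3b +745.856ms=9/4b
4) 1740.331ms=21/4b +248.619ms=3/4b
5) 1988.95ms=6b +165.746ms=1/2b
6) 2154.696ms=13/2b +165.746ms=1/2b
7) 2320.442ms=7b +165.746ms=1/2b
8) 2486.188ms=15/2b +497.238ms=3/2b
Σ=9b of 9 (181bpm 3/4) — PASS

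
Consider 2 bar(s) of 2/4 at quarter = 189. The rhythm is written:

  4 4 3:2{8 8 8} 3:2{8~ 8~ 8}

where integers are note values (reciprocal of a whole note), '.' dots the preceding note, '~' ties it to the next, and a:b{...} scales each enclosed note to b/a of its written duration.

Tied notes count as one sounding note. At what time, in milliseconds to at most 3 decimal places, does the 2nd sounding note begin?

note 2 onset = 1b = 317.46ms

1. 0.0ms @ 0 + 317.46ms (1)
2. 317.46ms @ 1 + 317.46ms (1)
3. 634.921ms @ 2 + 105.82ms (1/3)
4. 740.741ms @ 7/3 + 105.82ms (1/3)
5. 846.561ms @ 8/3 + 105.82ms (1/3)
6. 952.381ms @ 3 + 317.46ms (1)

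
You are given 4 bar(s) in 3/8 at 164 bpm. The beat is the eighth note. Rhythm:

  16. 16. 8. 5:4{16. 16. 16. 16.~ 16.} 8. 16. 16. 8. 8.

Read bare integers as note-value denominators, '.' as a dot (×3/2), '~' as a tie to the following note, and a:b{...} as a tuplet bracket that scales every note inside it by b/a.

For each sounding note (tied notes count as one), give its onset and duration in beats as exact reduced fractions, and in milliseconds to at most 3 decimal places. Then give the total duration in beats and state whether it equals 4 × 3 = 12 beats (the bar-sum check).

1) 0.0ms=0b +274.39ms=3/4b
2) 274.39ms=3/4b +274.39ms=3/4b
3) 548.78ms=3/2b +548.78ms=3/2b
4) 1097.561ms=3b +219.512ms=3/5b
5) 1317.073ms=18/5b +219.512ms=3/5b
6) 1536.585ms=21/5b +219.512ms=3/5b
7) 1756.098ms=24/5b +439.024ms=6/5b
8) 2195.122ms=6b +548.78ms=3/2b
9) 2743.902ms=15/2b +274.39ms=3/4b
10) 3018.293ms=33/4b +274.39ms=3/4b
11) 3292.683ms=9b +548.78ms=3/2b
12) 3841.463ms=21/2b +548.78ms=3/2b
Σ=12b of 12 (164bpm 3/8) — PASS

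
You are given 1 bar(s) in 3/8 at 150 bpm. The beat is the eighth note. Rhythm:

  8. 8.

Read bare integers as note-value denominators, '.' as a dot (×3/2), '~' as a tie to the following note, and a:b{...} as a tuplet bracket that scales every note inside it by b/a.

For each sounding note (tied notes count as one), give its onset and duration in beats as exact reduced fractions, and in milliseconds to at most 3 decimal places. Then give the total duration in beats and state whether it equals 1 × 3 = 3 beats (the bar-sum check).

1) 0.0ms=0b +600.0ms=3/2b
2) 600.0ms=3/2b +600.0ms=3/2b
Σ=3b of 3 (150bpm 3/8) — PASS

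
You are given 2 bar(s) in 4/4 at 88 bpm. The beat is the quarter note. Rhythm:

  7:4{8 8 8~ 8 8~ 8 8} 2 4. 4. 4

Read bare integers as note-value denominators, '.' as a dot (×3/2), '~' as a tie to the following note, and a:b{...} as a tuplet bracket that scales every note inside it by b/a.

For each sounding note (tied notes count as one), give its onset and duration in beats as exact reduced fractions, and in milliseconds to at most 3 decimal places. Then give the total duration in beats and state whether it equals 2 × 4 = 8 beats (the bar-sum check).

1) 0.0ms=0b +194.805ms=2/7b
2) 194.805ms=2/7b +194.805ms=2/7b
3) 389.61ms=4/7b +389.61ms=4/7b
4) 779.221ms=8/7b +389.61ms=4/7b
5) 1168.831ms=12/7b +194.805ms=2/7b
6) 1363.636ms=2b +1363.636ms=2b
7) 2727.273ms=4b +1022.727ms=3/2b
8) 3750.0ms=11/2b +1022.727ms=3/2b
9) 4772.727ms=7b +681.818ms=1b
Σ=8b of 8 (88bpm 4/4) — PASS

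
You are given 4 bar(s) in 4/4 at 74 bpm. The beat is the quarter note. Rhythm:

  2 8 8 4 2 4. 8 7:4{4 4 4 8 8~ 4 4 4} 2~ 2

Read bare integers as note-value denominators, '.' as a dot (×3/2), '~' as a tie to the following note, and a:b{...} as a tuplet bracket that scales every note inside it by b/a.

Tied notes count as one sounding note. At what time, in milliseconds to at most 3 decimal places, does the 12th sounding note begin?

note 12 onset = 10b = 8108.108ms

1. 0.0ms @ 0 + 1621.622ms (2)
2. 1621.622ms @ 2 + 405.405ms (1/2)
3. 2027.027ms @ 5/2 + 405.405ms (1/2)
4. 2432.432ms @ 3 + 810.811ms (1)
5. 3243.243ms @ 4 + 1621.622ms (2)
6. 4864.865ms @ 6 + 1216.216ms (3/2)
7. 6081.081ms @ 15/2 + 405.405ms (1/2)
8. 6486.486ms @ 8 + 463.32ms (4/7)
9. 6949.807ms @ 60/7 + 463.32ms (4/7)
10. 7413.127ms @ 64/7 + 463.32ms (4/7)
11. 7876.448ms @ 68/7 + 231.66ms (2/7)
12. 8108.108ms @ 10 + 694.981ms (6/7)
13. 8803.089ms @ 76/7 + 463.32ms (4/7)
14. 9266.409ms @ 80/7 + 463.32ms (4/7)
15. 9729.73ms @ 12 + 3243.243ms (4)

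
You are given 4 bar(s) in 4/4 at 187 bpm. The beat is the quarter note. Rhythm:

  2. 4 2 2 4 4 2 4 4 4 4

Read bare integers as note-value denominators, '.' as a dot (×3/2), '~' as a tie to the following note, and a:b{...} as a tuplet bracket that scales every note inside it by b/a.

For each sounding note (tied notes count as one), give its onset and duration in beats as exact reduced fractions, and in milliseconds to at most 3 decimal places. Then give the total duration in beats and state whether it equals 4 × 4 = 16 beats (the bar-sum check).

1) 0.0ms=0b +962.567ms=3b
2) 962.567ms=3b +320.856ms=1b
3) 1283.422ms=4b +641.711ms=2b
4) 1925.134ms=6b +641.711ms=2b
5) 2566.845ms=8b +320.856ms=1b
6) 2887.701ms=9b +320.856ms=1b
7) 3208.556ms=10b +641.711ms=2b
8) 3850.267ms=12b +320.856ms=1b
9) 4171.123ms=13b +320.856ms=1b
10) 4491.979ms=14b +320.856ms=1b
11) 4812.834ms=15b +320.856ms=1b
Σ=16b of 16 (187bpm 4/4) — PASS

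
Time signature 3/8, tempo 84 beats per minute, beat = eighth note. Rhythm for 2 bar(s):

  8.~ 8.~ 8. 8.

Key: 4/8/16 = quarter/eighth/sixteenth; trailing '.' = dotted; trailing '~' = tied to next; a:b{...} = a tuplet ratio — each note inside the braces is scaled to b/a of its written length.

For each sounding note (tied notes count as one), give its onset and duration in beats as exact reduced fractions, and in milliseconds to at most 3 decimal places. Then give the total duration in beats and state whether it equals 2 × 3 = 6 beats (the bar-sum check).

1) 0.0ms=0b +3214.286ms=9/2b
2) 3214.286ms=9/2b +1071.429ms=3/2b
Σ=6b of 6 (84bpm 3/8) — PASS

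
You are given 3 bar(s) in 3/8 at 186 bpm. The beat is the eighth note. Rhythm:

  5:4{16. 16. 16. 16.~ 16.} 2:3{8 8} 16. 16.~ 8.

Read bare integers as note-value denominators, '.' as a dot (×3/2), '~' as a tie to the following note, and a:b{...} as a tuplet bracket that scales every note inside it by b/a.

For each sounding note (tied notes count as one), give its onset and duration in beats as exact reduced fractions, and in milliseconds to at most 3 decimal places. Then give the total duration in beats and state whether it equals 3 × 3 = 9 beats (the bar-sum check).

1) 0.0ms=0b +193.548ms=3/5b
2) 193.548ms=3/5b +193.548ms=3/5b
3) 387.097ms=6/5b +193.548ms=3/5b
4) 580.645ms=9/5b +387.097ms=6/5b
5) 967.742ms=3b +483.871ms=3/2b
6) 1451.613ms=9/2b +483.871ms=3/2b
7) 1935.484ms=6b +241.935ms=3/4b
8) 2177.419ms=27/4b +725.806ms=9/4b
Σ=9b of 9 (186bpm 3/8) — PASS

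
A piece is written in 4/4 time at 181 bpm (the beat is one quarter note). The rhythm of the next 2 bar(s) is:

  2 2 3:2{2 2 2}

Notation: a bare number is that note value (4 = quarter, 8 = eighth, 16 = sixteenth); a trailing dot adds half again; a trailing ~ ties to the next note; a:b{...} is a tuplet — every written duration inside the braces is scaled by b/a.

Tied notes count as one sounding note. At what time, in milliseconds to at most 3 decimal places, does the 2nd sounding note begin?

1. 0.0ms @ 0 + 662.983ms (2)
2. 662.983ms @ 2 + 662.983ms (2)
3. 1325.967ms @ 4 + 441.989ms (4/3)
4. 1767.956ms @ 16/3 + 441.989ms (4/3)
5. 2209.945ms @ 20/3 + 441.989ms (4/3)

note 2 onset = 2b = 662.983ms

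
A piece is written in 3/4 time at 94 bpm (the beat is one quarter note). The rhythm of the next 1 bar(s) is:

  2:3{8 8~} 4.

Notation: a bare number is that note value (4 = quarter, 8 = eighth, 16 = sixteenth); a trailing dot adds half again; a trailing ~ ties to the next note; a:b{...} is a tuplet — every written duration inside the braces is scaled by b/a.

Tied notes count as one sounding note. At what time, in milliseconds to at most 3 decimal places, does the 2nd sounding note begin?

note 2 onset = 3/4b = 478.723ms

1. 0.0ms @ 0 + 478.723ms (3/4)
2. 478.723ms @ 3/4 + 1436.17ms (9/4)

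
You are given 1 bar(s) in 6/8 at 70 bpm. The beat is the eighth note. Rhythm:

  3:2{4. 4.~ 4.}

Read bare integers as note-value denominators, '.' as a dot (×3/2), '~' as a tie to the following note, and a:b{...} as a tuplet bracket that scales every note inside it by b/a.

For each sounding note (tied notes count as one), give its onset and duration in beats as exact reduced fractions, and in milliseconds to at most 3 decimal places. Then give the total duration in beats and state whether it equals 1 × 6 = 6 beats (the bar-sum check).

1) 0.0ms=0b +1714.286ms=2b
2) 1714.286ms=2b +3428.571ms=4b
Σ=6b of 6 (70bpm 6/8) — PASS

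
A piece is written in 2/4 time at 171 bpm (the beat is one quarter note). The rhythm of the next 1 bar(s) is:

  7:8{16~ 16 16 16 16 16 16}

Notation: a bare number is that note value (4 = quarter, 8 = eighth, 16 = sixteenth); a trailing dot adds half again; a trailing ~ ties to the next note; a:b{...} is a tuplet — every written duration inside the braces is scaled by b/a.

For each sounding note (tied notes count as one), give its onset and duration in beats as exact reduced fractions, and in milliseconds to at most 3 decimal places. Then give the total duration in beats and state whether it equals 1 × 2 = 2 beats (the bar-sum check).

1) 0.0ms=0b +200.501ms=4/7b
2) 200.501ms=4/7b +100.251ms=2/7b
3) 300.752ms=6/7b +100.251ms=2/7b
4) 401.003ms=8/7b +100.251ms=2/7b
5) 501.253ms=10/7b +100.251ms=2/7b
6) 601.504ms=12/7b +100.251ms=2/7b
Σ=2b of 2 (171bpm 2/4) — PASS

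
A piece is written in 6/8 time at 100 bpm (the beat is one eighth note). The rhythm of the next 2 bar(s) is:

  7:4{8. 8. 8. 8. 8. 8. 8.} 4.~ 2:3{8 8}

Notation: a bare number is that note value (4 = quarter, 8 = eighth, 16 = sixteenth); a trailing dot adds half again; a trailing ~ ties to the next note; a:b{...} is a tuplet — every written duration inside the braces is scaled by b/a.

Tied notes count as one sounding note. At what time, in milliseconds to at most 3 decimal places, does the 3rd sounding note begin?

note 3 onset = 12/7b = 1028.571ms

1. 0.0ms @ 0 + 514.286ms (6/7)
2. 514.286ms @ 6/7 + 514.286ms (6/7)
3. 1028.571ms @ 12/7 + 514.286ms (6/7)
4. 1542.857ms @ 18/7 + 514.286ms (6/7)
5. 2057.143ms @ 24/7 + 514.286ms (6/7)
6. 2571.429ms @ 30/7 + 514.286ms (6/7)
7. 3085.714ms @ 36/7 + 514.286ms (6/7)
8. 3600.0ms @ 6 + 2700.0ms (9/2)
9. 6300.0ms @ 21/2 + 900.0ms (3/2)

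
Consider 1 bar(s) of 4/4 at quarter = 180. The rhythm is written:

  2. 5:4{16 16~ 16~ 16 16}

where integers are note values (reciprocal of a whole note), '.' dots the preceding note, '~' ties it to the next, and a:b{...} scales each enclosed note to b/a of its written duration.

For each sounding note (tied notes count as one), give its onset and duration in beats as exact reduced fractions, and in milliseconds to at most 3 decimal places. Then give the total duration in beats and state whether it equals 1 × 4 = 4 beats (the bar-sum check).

1) 0.0ms=0b +1000.0ms=3b
2) 1000.0ms=3b +66.667ms=1/5b
3) 1066.667ms=16/5b +200.0ms=3/5b
4) 1266.667ms=19/5b +66.667ms=1/5b
Σ=4b of 4 (180bpm 4/4) — PASS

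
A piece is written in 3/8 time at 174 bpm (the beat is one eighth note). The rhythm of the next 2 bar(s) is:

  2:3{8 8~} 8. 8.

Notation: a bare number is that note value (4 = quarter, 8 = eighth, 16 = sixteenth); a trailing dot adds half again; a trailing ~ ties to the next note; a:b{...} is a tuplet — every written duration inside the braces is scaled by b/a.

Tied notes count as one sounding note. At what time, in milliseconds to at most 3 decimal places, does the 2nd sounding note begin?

1. 0.0ms @ 0 + 517.241ms (3/2)
2. 517.241ms @ 3/2 + 1034.483ms (3)
3. 1551.724ms @ 9/2 + 517.241ms (3/2)

note 2 onset = 3/2b = 517.241ms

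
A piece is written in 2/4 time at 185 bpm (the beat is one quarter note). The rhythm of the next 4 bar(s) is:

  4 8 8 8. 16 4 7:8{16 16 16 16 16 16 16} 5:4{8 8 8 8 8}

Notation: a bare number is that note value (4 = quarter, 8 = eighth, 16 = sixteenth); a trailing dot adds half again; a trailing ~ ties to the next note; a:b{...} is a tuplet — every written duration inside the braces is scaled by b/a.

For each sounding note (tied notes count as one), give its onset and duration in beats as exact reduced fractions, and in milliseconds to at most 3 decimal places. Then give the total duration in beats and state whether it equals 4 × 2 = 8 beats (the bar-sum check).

1) 0.0ms=0b +324.324ms=1b
2) 324.324ms=1b +162.162ms=1/2b
3) 486.486ms=3/2b +162.162ms=1/2b
4) 648.649ms=2b +243.243ms=3/4b
5) 891.892ms=11/4b +81.081ms=1/4b
6) 972.973ms=3b +324.324ms=1b
7) 1297.297ms=4b +92.664ms=2/7b
8) 1389.961ms=30/7b +92.664ms=2/7b
9) 1482.625ms=32/7b +92.664ms=2/7b
10) 1575.29ms=34/7b +92.664ms=2/7b
11) 1667.954ms=36/7b +92.664ms=2/7b
12) 1760.618ms=38/7b +92.664ms=2/7b
13) 1853.282ms=40/7b +92.664ms=2/7b
14) 1945.946ms=6b +129.73ms=2/5b
15) 2075.676ms=32/5b +129.73ms=2/5b
16) 2205.405ms=34/5b +129.73ms=2/5b
17) 2335.135ms=36/5b +129.73ms=2/5b
18) 2464.865ms=38/5b +129.73ms=2/5b
Σ=8b of 8 (185bpm 2/4) — PASS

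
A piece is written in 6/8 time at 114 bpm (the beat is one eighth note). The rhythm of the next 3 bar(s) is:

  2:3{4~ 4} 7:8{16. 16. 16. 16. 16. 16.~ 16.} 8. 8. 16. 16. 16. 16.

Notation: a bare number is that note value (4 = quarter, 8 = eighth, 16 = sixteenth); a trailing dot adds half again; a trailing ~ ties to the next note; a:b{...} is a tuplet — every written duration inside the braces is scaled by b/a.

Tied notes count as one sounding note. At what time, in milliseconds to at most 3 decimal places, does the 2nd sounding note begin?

1. 0.0ms @ 0 + 3157.895ms (6)
2. 3157.895ms @ 6 + 451.128ms (6/7)
3. 3609.023ms @ 48/7 + 451.128ms (6/7)
4. 4060.15ms @ 54/7 + 451.128ms (6/7)
5. 4511.278ms @ 60/7 + 451.128ms (6/7)
6. 4962.406ms @ 66/7 + 451.128ms (6/7)
7. 5413.534ms @ 72/7 + 902.256ms (12/7)
8. 6315.789ms @ 12 + 789.474ms (3/2)
9. 7105.263ms @ 27/2 + 789.474ms (3/2)
10. 7894.737ms @ 15 + 394.737ms (3/4)
11. 8289.474ms @ 63/4 + 394.737ms (3/4)
12. 8684.211ms @ 33/2 + 394.737ms (3/4)
13. 9078.947ms @ 69/4 + 394.737ms (3/4)

note 2 onset = 6b = 3157.895ms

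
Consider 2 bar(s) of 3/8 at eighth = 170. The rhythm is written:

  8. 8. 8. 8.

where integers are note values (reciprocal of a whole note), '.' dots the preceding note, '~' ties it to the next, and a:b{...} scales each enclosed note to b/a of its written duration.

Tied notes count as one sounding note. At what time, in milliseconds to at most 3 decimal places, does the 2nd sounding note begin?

1. 0.0ms @ 0 + 529.412ms (3/2)
2. 529.412ms @ 3/2 + 529.412ms (3/2)
3. 1058.824ms @ 3 + 529.412ms (3/2)
4. 1588.235ms @ 9/2 + 529.412ms (3/2)

note 2 onset = 3/2b = 529.412ms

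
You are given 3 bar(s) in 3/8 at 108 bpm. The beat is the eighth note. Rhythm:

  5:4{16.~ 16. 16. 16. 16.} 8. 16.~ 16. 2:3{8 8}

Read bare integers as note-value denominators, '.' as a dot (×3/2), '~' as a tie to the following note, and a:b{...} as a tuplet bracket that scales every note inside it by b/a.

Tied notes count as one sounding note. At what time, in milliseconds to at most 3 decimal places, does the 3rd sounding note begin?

note 3 onset = 9/5b = 1000.0ms

1. 0.0ms @ 0 + 666.667ms (6/5)
2. 666.667ms @ 6/5 + 333.333ms (3/5)
3. 1000.0ms @ 9/5 + 333.333ms (3/5)
4. 1333.333ms @ 12/5 + 333.333ms (3/5)
5. 1666.667ms @ 3 + 833.333ms (3/2)
6. 2500.0ms @ 9/2 + 833.333ms (3/2)
7. 3333.333ms @ 6 + 833.333ms (3/2)
8. 4166.667ms @ 15/2 + 833.333ms (3/2)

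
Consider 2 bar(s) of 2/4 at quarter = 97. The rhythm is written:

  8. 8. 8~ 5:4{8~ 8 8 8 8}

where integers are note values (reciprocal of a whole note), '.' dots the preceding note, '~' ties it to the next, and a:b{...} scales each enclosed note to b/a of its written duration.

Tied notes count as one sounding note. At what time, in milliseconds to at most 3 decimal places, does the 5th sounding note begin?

1. 0.0ms @ 0 + 463.918ms (3/4)
2. 463.918ms @ 3/4 + 463.918ms (3/4)
3. 927.835ms @ 3/2 + 804.124ms (13/10)
4. 1731.959ms @ 14/5 + 247.423ms (2/5)
5. 1979.381ms @ 16/5 + 247.423ms (2/5)
6. 2226.804ms @ 18/5 + 247.423ms (2/5)

note 5 onset = 16/5b = 1979.381ms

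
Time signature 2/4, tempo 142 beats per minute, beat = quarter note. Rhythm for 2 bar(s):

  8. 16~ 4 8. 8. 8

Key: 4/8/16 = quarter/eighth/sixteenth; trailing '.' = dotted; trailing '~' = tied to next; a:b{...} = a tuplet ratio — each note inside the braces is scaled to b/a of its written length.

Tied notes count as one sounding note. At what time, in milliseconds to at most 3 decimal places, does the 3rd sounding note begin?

1. 0.0ms @ 0 + 316.901ms (3/4)
2. 316.901ms @ 3/4 + 528.169ms (5/4)
3. 845.07ms @ 2 + 316.901ms (3/4)
4. 1161.972ms @ 11/4 + 316.901ms (3/4)
5. 1478.873ms @ 7/2 + 211.268ms (1/2)

note 3 onset = 2b = 845.07ms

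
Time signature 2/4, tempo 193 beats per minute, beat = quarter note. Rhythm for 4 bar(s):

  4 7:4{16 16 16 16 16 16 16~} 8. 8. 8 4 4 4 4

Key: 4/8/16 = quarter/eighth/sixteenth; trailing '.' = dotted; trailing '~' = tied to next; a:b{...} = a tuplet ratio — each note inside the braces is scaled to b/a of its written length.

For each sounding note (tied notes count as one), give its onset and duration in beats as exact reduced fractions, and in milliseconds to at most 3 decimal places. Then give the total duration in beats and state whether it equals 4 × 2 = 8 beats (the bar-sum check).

1) 0.0ms=0b +310.881ms=1b
2) 310.881ms=1b +44.412ms=1/7b
3) 355.292ms=8/7b +44.412ms=1/7b
4) 399.704ms=9/7b +44.412ms=1/7b
5) 444.115ms=10/7b +44.412ms=1/7b
6) 488.527ms=11/7b +44.412ms=1/7b
7) 532.939ms=12/7b +44.412ms=1/7b
8) 577.35ms=13/7b +277.572ms=25/28b
9) 854.922ms=11/4b +233.161ms=3/4b
10) 1088.083ms=7/2b +155.44ms=1/2b
11) 1243.523ms=4b +310.881ms=1b
12) 1554.404ms=5b +310.881ms=1b
13) 1865.285ms=6b +310.881ms=1b
14) 2176.166ms=7b +310.881ms=1b
Σ=8b of 8 (193bpm 2/4) — PASS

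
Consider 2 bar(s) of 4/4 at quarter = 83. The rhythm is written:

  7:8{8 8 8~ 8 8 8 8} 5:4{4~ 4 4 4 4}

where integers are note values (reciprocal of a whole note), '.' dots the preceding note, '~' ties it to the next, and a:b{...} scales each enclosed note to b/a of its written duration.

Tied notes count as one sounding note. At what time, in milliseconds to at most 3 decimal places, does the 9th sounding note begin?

1. 0.0ms @ 0 + 413.081ms (4/7)
2. 413.081ms @ 4/7 + 413.081ms (4/7)
3. 826.162ms @ 8/7 + 826.162ms (8/7)
4. 1652.324ms @ 16/7 + 413.081ms (4/7)
5. 2065.404ms @ 20/7 + 413.081ms (4/7)
6. 2478.485ms @ 24/7 + 413.081ms (4/7)
7. 2891.566ms @ 4 + 1156.627ms (8/5)
8. 4048.193ms @ 28/5 + 578.313ms (4/5)
9. 4626.506ms @ 32/5 + 578.313ms (4/5)
10. 5204.819ms @ 36/5 + 578.313ms (4/5)

note 9 onset = 32/5b = 4626.506ms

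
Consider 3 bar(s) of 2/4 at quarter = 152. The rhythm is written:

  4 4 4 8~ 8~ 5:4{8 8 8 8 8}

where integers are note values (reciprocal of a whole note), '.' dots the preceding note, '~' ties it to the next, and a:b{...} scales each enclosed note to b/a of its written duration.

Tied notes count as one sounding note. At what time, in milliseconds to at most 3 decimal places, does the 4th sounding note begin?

1. 0.0ms @ 0 + 394.737ms (1)
2. 394.737ms @ 1 + 394.737ms (1)
3. 789.474ms @ 2 + 394.737ms (1)
4. 1184.211ms @ 3 + 552.632ms (7/5)
5. 1736.842ms @ 22/5 + 157.895ms (2/5)
6. 1894.737ms @ 24/5 + 157.895ms (2/5)
7. 2052.632ms @ 26/5 + 157.895ms (2/5)
8. 2210.526ms @ 28/5 + 157.895ms (2/5)

note 4 onset = 3b = 1184.211ms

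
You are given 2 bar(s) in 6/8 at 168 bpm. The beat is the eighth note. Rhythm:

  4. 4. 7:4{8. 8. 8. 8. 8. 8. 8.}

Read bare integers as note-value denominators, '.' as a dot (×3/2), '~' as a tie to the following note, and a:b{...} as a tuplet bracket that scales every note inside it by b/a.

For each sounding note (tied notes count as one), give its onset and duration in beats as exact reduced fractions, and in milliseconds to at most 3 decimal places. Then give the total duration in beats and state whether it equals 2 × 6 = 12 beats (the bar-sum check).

1) 0.0ms=0b +1071.429ms=3b
2) 1071.429ms=3b +1071.429ms=3b
3) 2142.857ms=6b +306.122ms=6/7b
4) 2448.98ms=48/7b +306.122ms=6/7b
5) 2755.102ms=54/7b +306.122ms=6/7b
6) 3061.224ms=60/7b +306.122ms=6/7b
7) 3367.347ms=66/7b +306.122ms=6/7b
8) 3673.469ms=72/7b +306.122ms=6/7b
9) 3979.592ms=78/7b +306.122ms=6/7b
Σ=12b of 12 (168bpm 6/8) — PASS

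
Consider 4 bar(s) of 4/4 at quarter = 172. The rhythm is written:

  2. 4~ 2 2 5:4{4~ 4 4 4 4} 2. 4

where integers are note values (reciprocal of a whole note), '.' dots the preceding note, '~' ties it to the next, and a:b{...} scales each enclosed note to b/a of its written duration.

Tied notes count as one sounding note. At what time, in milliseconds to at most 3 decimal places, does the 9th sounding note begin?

1. 0.0ms @ 0 + 1046.512ms (3)
2. 1046.512ms @ 3 + 1046.512ms (3)
3. 2093.023ms @ 6 + 697.674ms (2)
4. 2790.698ms @ 8 + 558.14ms (8/5)
5. 3348.837ms @ 48/5 + 279.07ms (4/5)
6. 3627.907ms @ 52/5 + 279.07ms (4/5)
7. 3906.977ms @ 56/5 + 279.07ms (4/5)
8. 4186.047ms @ 12 + 1046.512ms (3)
9. 5232.558ms @ 15 + 348.837ms (1)

note 9 onset = 15b = 5232.558ms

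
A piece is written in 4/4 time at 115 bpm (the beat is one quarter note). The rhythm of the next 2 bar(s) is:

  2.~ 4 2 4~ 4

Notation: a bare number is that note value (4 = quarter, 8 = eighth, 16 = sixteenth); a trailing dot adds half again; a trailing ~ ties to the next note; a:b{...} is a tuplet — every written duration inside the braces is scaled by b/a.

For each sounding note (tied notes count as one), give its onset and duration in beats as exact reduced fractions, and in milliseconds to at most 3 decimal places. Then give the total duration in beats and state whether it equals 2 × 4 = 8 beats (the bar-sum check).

1) 0.0ms=0b +2086.957ms=4b
2) 2086.957ms=4b +1043.478ms=2b
3) 3130.435ms=6b +1043.478ms=2b
Σ=8b of 8 (115bpm 4/4) — PASS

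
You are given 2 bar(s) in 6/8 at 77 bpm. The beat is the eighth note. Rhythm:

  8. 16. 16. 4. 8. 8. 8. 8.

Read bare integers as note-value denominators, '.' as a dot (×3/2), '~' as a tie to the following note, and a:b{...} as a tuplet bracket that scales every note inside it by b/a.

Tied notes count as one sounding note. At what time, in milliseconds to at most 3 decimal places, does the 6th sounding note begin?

note 6 onset = 15/2b = 5844.156ms

1. 0.0ms @ 0 + 1168.831ms (3/2)
2. 1168.831ms @ 3/2 + 584.416ms (3/4)
3. 1753.247ms @ 9/4 + 584.416ms (3/4)
4. 2337.662ms @ 3 + 2337.662ms (3)
5. 4675.325ms @ 6 + 1168.831ms (3/2)
6. 5844.156ms @ 15/2 + 1168.831ms (3/2)
7. 7012.987ms @ 9 + 1168.831ms (3/2)
8. 8181.818ms @ 21/2 + 1168.831ms (3/2)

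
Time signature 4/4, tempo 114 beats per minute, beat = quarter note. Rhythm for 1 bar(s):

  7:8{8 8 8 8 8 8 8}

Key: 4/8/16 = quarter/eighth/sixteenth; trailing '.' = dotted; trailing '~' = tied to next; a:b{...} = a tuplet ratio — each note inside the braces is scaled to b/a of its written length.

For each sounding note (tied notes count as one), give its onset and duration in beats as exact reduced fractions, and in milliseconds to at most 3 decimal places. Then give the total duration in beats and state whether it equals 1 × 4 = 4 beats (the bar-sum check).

1) 0.0ms=0b +300.752ms=4/7b
2) 300.752ms=4/7b +300.752ms=4/7b
3) 601.504ms=8/7b +300.752ms=4/7b
4) 902.256ms=12/7b +300.752ms=4/7b
5) 1203.008ms=16/7b +300.752ms=4/7b
6) 1503.759ms=20/7b +300.752ms=4/7b
7) 1804.511ms=24/7b +300.752ms=4/7b
Σ=4b of 4 (114bpm 4/4) — PASS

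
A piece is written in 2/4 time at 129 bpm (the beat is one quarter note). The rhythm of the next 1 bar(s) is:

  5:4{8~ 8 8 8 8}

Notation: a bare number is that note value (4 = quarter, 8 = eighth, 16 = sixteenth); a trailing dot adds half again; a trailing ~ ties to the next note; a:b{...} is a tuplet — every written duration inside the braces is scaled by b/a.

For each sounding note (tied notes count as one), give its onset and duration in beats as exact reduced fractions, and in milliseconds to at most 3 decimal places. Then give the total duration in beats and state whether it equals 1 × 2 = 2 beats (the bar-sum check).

1) 0.0ms=0b +372.093ms=4/5b
2) 372.093ms=4/5b +186.047ms=2/5b
3) 558.14ms=6/5b +186.047ms=2/5b
4) 744.186ms=8/5b +186.047ms=2/5b
Σ=2b of 2 (129bpm 2/4) — PASS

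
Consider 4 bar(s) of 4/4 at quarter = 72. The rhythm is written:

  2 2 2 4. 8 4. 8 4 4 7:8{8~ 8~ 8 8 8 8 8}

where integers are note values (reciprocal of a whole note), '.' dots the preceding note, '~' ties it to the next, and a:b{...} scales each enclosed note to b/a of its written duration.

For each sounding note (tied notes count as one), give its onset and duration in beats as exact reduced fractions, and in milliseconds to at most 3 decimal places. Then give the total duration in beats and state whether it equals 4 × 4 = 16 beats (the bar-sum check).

1) 0.0ms=0b +1666.667ms=2b
2) 1666.667ms=2b +1666.667ms=2b
3) 3333.333ms=4b +1666.667ms=2b
4) 5000.0ms=6b +1250.0ms=3/2b
5) 6250.0ms=15/2b +416.667ms=1/2b
6) 6666.667ms=8b +1250.0ms=3/2b
7) 7916.667ms=19/2b +416.667ms=1/2b
8) 8333.333ms=10b +833.333ms=1b
9) 9166.667ms=11b +833.333ms=1b
10) 10000.0ms=12b +1428.571ms=12/7b
11) 11428.571ms=96/7b +476.19ms=4/7b
12) 11904.762ms=100/7b +476.19ms=4/7b
13) 12380.952ms=104/7b +476.19ms=4/7b
14) 12857.143ms=108/7b +476.19ms=4/7b
Σ=16b of 16 (72bpm 4/4) — PASS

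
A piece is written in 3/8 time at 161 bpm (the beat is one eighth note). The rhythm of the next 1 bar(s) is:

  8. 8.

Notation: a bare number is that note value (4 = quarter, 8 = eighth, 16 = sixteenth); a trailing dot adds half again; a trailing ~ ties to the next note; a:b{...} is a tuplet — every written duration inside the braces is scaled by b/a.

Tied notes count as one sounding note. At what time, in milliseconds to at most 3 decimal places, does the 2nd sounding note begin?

note 2 onset = 3/2b = 559.006ms

1. 0.0ms @ 0 + 559.006ms (3/2)
2. 559.006ms @ 3/2 + 559.006ms (3/2)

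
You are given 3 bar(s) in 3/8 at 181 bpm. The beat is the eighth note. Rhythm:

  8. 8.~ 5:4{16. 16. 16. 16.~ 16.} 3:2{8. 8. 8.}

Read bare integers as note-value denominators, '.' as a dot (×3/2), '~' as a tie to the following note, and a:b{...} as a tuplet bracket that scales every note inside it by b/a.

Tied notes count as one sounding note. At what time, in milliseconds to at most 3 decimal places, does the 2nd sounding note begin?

note 2 onset = 3/2b = 497.238ms

1. 0.0ms @ 0 + 497.238ms (3/2)
2. 497.238ms @ 3/2 + 696.133ms (21/10)
3. 1193.37ms @ 18/5 + 198.895ms (3/5)
4. 1392.265ms @ 21/5 + 198.895ms (3/5)
5. 1591.16ms @ 24/5 + 397.79ms (6/5)
6. 1988.95ms @ 6 + 331.492ms (1)
7. 2320.442ms @ 7 + 331.492ms (1)
8. 2651.934ms @ 8 + 331.492ms (1)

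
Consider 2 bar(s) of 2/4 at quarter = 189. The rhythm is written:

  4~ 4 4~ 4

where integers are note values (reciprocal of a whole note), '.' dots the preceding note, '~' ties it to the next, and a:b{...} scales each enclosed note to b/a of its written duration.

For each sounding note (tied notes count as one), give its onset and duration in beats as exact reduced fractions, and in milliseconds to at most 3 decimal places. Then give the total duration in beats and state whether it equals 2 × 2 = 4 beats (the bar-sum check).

1) 0.0ms=0b +634.921ms=2b
2) 634.921ms=2b +634.921ms=2b
Σ=4b of 4 (189bpm 2/4) — PASS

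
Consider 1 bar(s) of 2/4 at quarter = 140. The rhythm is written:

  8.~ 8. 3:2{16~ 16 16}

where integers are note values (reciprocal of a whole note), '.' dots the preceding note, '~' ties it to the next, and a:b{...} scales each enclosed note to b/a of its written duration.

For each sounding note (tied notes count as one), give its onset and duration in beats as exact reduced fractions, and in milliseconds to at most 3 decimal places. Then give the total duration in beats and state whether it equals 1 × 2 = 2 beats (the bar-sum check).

1) 0.0ms=0b +642.857ms=3/2b
2) 642.857ms=3/2b +142.857ms=1/3b
3) 785.714ms=11/6b +71.429ms=1/6b
Σ=2b of 2 (140bpm 2/4) — PASS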